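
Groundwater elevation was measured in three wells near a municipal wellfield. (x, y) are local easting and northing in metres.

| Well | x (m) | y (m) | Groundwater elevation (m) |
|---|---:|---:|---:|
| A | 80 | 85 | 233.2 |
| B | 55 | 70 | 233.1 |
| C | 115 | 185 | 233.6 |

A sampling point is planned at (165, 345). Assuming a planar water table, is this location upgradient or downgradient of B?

upgradient

Differences from A: to B (Δx, Δy, Δh) = (-25, -15, -0.1); to C = (35, 100, +0.4).
Determinant of the coordinate differences = (-25)·100 − 35·(-15) = -1975.
∂h/∂x = [(-0.1)·100 − (+0.4)·(-15)] / -1975 = +0.002025
∂h/∂y = [(-25)·(+0.4) − 35·(-0.1)] / -1975 = +0.003291
Head at (165, 345) = 233.2 + (+0.002025)·(85) + (+0.003291)·(260) = 234.23 m.
That is higher than the 233.1 m at B, so the point is upgradient.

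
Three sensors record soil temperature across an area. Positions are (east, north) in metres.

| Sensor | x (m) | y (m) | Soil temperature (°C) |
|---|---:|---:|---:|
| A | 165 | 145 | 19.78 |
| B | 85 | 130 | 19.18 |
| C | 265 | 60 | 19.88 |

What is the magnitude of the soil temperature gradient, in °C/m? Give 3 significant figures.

Differences from A: to B (Δx, Δy, Δh) = (-80, -15, -0.60); to C = (100, -85, +0.10).
Determinant of the coordinate differences = (-80)·(-85) − 100·(-15) = 8300.
∂T/∂x = [(-0.60)·(-85) − (+0.10)·(-15)] / 8300 = +0.006325
∂T/∂y = [(-80)·(+0.10) − 100·(-0.60)] / 8300 = +0.006265
|∇f| = √(0.006325² + 0.006265²) = 0.008903 °C/m

0.00890 °C/m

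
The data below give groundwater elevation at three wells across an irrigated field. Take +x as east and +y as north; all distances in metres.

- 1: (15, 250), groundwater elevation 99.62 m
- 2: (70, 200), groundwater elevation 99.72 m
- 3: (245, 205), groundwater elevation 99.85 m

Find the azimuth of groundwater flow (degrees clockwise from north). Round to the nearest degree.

With h = a·x + b·y + c and 1 as origin, the differences give:
  55·a + (-50)·b = +0.10
  230·a + (-45)·b = +0.23
Eliminate b (×(-45) and ×(-50), subtract): 9025·a = 7.000 → a = ∂h/∂x = +0.0007756
Back-substitute: b = ∂h/∂y = -0.001147.
Flow direction (−∇h) has components (-0.0007756 E, +0.001147 N).
Azimuth = atan2(E, N) = atan2(-0.0007756, +0.001147) = 325.9° ≈ 326°.

326°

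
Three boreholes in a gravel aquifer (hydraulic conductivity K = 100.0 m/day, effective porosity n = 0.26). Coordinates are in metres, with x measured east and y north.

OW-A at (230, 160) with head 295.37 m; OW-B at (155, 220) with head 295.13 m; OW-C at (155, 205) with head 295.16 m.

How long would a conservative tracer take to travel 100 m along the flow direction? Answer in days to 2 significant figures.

100 days

Three-point gradient (reference OW-A): Δ to OW-B = (-75, 60, -0.24), Δ to OW-C = (-75, 45, -0.21).
∂h/∂x = +0.001600, ∂h/∂y = -0.002000 (det = 1125).
|∇h| = √(0.001600² + -0.002000²) = 0.002561
Seepage velocity v = K·i/n = 100.0 × 0.002561 / 0.26 = 0.985 m/day.
t = 100 / 0.985 = 101.5 days.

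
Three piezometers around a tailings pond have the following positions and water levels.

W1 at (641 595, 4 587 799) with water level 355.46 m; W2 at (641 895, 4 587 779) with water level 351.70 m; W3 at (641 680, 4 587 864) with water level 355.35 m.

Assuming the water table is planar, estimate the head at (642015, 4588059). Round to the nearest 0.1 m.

Taking W1 as reference: W2−W1 = (300, -20, -3.76); W3−W1 = (85, 65, -0.11).
Solve a·Δx + b·Δy = Δh: det = 300·65 − 85·(-20) = 21200.
∂h/∂x = [(-3.76)·65 − (-0.11)·(-20)] / 21200 = -0.01163
∂h/∂y = [300·(-0.11) − 85·(-3.76)] / 21200 = +0.01352
h(642015, 4588059) = 355.46 + (-0.01163)·(420) + (+0.01352)·(260) = 355.46 -4.885 +3.515 = 354.089 m.

354.1 m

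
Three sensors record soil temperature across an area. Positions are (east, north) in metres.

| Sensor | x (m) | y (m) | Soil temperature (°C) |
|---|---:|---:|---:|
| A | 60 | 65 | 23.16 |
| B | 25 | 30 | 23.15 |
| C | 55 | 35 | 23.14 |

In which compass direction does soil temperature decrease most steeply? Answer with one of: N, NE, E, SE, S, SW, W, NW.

Differences from A: to B (Δx, Δy, Δh) = (-35, -35, -0.01); to C = (-5, -30, -0.02).
Determinant of the coordinate differences = (-35)·(-30) − (-5)·(-35) = 875.
∂T/∂x = [(-0.01)·(-30) − (-0.02)·(-35)] / 875 = -0.0004571
∂T/∂y = [(-35)·(-0.02) − (-5)·(-0.01)] / 875 = +0.0007429
Steepest decrease is along −∇f = (+0.0004571 E, -0.0007429 N) → southeast.

SE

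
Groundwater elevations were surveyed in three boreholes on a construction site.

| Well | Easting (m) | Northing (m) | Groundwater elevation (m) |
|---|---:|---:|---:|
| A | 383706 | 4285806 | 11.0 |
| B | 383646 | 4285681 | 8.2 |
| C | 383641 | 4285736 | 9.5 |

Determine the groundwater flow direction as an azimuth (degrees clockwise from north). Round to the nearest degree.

With h = a·x + b·y + c and A as origin, the differences give:
  (-60)·a + (-125)·b = -2.8
  (-65)·a + (-70)·b = -1.5
Eliminate b (×(-70) and ×(-125), subtract): -3925·a = 8.50 → a = ∂h/∂x = -0.002166
Back-substitute: b = ∂h/∂y = +0.02344.
Flow direction (−∇h) has components (+0.002166 E, -0.02344 N).
Azimuth = atan2(E, N) = atan2(+0.002166, -0.02344) = 174.7° ≈ 175°.

175°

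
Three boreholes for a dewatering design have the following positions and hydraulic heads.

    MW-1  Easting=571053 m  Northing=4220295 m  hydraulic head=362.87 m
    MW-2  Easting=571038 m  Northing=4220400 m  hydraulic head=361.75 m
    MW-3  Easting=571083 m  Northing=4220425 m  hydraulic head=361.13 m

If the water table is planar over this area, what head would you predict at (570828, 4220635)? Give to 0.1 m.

360.5 m

With h = a·x + b·y + c and MW-1 as origin, the differences give:
  (-15)·a + 105·b = -1.12
  30·a + 130·b = -1.74
Eliminate b (×130 and ×105, subtract): -5100·a = 37.100 → a = ∂h/∂x = -0.007275
Back-substitute: b = ∂h/∂y = -0.01171.
h(570828, 4220635) = 362.87 + (-0.007275)·(-225) + (-0.01171)·(340) = 362.87 +1.637 -3.980 = 360.527 m.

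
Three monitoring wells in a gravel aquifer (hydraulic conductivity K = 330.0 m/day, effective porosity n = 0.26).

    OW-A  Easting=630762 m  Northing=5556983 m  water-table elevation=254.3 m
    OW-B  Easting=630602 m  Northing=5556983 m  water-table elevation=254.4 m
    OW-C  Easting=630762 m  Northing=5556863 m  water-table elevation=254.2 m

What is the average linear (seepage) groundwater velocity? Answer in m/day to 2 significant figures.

1.3 m/day

∂h/∂x = (254.4 − 254.3) / (630602 − 630762) = -0.0006250
∂h/∂y = (254.2 − 254.3) / (5556863 − 5556983) = +0.0008333
|∇h| = √(-0.0006250² + 0.0008333²) = 0.001042
Seepage velocity v = K·i/n = 330.0 × 0.001042 / 0.26 = 1.323 m/day.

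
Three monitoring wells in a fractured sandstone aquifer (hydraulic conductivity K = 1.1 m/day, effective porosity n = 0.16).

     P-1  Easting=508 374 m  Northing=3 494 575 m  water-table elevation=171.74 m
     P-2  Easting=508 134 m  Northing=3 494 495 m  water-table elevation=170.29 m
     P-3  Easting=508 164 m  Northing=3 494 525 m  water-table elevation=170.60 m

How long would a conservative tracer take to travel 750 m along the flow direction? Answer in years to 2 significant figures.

40 years

With h = a·x + b·y + c and P-1 as origin, the differences give:
  (-240)·a + (-80)·b = -1.45
  (-210)·a + (-50)·b = -1.14
Eliminate b (×(-50) and ×(-80), subtract): -4800·a = -18.700 → a = ∂h/∂x = +0.003896
Back-substitute: b = ∂h/∂y = +0.006438.
|∇h| = √(0.003896² + 0.006438²) = 0.007525
Seepage velocity v = K·i/n = 1.1 × 0.007525 / 0.16 = 0.05173 m/day.
t = 750 / 0.05173 = 1.45e+04 days = 39.7 years.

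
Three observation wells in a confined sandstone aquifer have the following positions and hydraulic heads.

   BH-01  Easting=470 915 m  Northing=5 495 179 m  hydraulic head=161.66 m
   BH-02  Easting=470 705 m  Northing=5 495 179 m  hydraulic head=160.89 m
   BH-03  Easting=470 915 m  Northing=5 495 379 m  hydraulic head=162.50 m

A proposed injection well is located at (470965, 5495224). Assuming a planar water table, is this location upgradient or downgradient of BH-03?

∂h/∂x = (160.89 − 161.66) / (470705 − 470915) = +0.003667
∂h/∂y = (162.50 − 161.66) / (5495379 − 5495179) = +0.004200
Head at (470965, 5495224) = 161.66 + (+0.003667)·(50) + (+0.004200)·(45) = 162.03 m.
That is lower than the 162.50 m at BH-03, so the point is downgradient.

downgradient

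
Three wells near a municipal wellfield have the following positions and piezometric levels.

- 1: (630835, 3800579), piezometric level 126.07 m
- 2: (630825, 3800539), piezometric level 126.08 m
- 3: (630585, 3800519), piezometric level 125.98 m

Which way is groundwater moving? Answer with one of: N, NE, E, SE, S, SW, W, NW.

With h = a·x + b·y + c and 1 as origin, the differences give:
  (-10)·a + (-40)·b = +0.01
  (-250)·a + (-60)·b = -0.09
Eliminate b (×(-60) and ×(-40), subtract): -9400·a = -4.200 → a = ∂h/∂x = +0.0004468
Back-substitute: b = ∂h/∂y = -0.0003617.
Flow = −∇h = (-0.0004468 east, +0.0003617 north), which points northwest.

NW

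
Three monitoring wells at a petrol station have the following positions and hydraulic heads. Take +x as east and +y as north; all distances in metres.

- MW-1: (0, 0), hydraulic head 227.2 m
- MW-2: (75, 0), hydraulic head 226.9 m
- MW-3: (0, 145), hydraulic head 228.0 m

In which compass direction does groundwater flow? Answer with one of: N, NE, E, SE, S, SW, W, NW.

∂h/∂x = (226.9 − 227.2) / (75 − 0) = -0.004000
∂h/∂y = (228.0 − 227.2) / (145 − 0) = +0.005517
Flow = −∇h = (+0.004000 east, -0.005517 north), which points southeast.

SE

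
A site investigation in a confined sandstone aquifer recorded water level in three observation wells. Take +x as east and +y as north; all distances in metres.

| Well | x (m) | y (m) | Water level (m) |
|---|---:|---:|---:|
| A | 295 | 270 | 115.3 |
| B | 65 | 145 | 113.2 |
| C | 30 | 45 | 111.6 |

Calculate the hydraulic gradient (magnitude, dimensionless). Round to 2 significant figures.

Differences from A: to B (Δx, Δy, Δh) = (-230, -125, -2.1); to C = (-265, -225, -3.7).
Determinant of the coordinate differences = (-230)·(-225) − (-265)·(-125) = 18625.
∂h/∂x = [(-2.1)·(-225) − (-3.7)·(-125)] / 18625 = +0.0005369
∂h/∂y = [(-230)·(-3.7) − (-265)·(-2.1)] / 18625 = +0.01581
|∇h| = √(0.0005369² + 0.01581²) = 0.01582

0.016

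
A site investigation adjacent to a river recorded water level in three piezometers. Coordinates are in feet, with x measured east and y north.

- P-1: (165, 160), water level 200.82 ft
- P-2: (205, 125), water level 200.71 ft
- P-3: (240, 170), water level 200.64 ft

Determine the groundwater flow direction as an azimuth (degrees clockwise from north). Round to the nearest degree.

098°

Taking P-1 as reference: P-2−P-1 = (40, -35, -0.11); P-3−P-1 = (75, 10, -0.18).
Solve a·Δx + b·Δy = Δh: det = 40·10 − 75·(-35) = 3025.
∂h/∂x = [(-0.11)·10 − (-0.18)·(-35)] / 3025 = -0.002446
∂h/∂y = [40·(-0.18) − 75·(-0.11)] / 3025 = +0.0003471
Flow direction (−∇h) has components (+0.002446 E, -0.0003471 N).
Azimuth = atan2(E, N) = atan2(+0.002446, -0.0003471) = 98.1° ≈ 098°.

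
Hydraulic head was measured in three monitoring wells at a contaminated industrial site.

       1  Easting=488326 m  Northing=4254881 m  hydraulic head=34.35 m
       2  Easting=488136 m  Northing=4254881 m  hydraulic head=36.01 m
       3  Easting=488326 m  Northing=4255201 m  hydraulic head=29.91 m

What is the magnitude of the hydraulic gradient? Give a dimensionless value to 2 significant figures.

∂h/∂x = (36.01 − 34.35) / (488136 − 488326) = -0.008737
∂h/∂y = (29.91 − 34.35) / (4255201 − 4254881) = -0.01388
|∇h| = √(-0.008737² + -0.01388²) = 0.0164

0.016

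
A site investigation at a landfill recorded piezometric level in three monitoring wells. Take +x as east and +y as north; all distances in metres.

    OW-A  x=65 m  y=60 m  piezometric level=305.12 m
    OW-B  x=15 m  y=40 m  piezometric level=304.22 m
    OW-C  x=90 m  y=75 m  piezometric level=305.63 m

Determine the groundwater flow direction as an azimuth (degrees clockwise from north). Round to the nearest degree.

228°

Taking OW-A as reference: OW-B−OW-A = (-50, -20, -0.90); OW-C−OW-A = (25, 15, +0.51).
Determinant of the coordinate differences = (-50)·15 − 25·(-20) = -250.
∂h/∂x = [(-0.90)·15 − (+0.51)·(-20)] / -250 = +0.01320
∂h/∂y = [(-50)·(+0.51) − 25·(-0.90)] / -250 = +0.01200
Flow direction (−∇h) has components (-0.01320 E, -0.01200 N).
Azimuth = atan2(E, N) = atan2(-0.01320, -0.01200) = 227.7° ≈ 228°.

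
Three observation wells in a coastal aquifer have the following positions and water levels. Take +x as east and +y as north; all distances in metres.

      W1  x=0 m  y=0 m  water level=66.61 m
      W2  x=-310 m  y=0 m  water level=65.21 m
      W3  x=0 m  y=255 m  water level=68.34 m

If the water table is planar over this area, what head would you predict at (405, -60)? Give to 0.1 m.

∂h/∂x = (65.21 − 66.61) / (-310 − 0) = +0.004516
∂h/∂y = (68.34 − 66.61) / (255 − 0) = +0.006784
h(405, -60) = 66.61 + (+0.004516)·(405) + (+0.006784)·(-60) = 66.61 +1.829 -0.407 = 68.032 m.

68.0 m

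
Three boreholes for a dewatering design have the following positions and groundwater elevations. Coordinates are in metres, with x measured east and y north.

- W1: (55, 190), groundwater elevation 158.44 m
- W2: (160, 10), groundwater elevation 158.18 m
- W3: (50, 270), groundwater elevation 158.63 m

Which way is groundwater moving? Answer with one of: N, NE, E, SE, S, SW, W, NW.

Taking W1 as reference: W2−W1 = (105, -180, -0.26); W3−W1 = (-5, 80, +0.19).
Determinant of the coordinate differences = 105·80 − (-5)·(-180) = 7500.
∂h/∂x = [(-0.26)·80 − (+0.19)·(-180)] / 7500 = +0.001787
∂h/∂y = [105·(+0.19) − (-5)·(-0.26)] / 7500 = +0.002487
Flow = −∇h = (-0.001787 east, -0.002487 north), which points southwest.

SW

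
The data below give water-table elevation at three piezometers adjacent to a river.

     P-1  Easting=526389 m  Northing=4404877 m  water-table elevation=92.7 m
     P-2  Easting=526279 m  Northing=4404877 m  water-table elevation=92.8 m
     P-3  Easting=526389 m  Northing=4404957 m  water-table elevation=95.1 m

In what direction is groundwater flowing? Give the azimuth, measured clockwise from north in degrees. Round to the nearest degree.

∂h/∂x = (92.8 − 92.7) / (526279 − 526389) = -0.0009091
∂h/∂y = (95.1 − 92.7) / (4404957 − 4404877) = +0.03000
Flow direction (−∇h) has components (+0.0009091 E, -0.03000 N).
Azimuth = atan2(E, N) = atan2(+0.0009091, -0.03000) = 178.3° ≈ 178°.

178°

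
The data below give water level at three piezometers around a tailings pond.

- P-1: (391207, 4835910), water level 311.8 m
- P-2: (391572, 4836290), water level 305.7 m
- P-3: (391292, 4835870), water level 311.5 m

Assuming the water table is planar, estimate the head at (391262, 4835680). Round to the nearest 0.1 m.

313.4 m

With h = a·x + b·y + c and P-1 as origin, the differences give:
  365·a + 380·b = -6.1
  85·a + (-40)·b = -0.3
Eliminate b (×(-40) and ×380, subtract): -46900·a = 358.00 → a = ∂h/∂x = -0.007633
Back-substitute: b = ∂h/∂y = -0.008721.
h(391262, 4835680) = 311.8 + (-0.007633)·(55) + (-0.008721)·(-230) = 311.8 -0.420 +2.006 = 313.386 m.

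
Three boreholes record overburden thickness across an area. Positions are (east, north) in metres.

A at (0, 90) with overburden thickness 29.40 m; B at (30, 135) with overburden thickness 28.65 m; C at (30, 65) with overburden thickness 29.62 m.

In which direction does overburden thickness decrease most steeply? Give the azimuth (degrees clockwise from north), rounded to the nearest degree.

017°

Differences from A: to B (Δx, Δy, Δh) = (30, 45, -0.75); to C = (30, -25, +0.22).
Solve a·Δx + b·Δy = Δd: det = 30·(-25) − 30·45 = -2100.
∂d/∂x = [(-0.75)·(-25) − (+0.22)·45] / -2100 = -0.004214
∂d/∂y = [30·(+0.22) − 30·(-0.75)] / -2100 = -0.01386
Steepest decrease is along −∇f: components (+0.004214 E, +0.01386 N).
Azimuth = atan2(+0.004214, +0.01386) = 16.9° ≈ 017°.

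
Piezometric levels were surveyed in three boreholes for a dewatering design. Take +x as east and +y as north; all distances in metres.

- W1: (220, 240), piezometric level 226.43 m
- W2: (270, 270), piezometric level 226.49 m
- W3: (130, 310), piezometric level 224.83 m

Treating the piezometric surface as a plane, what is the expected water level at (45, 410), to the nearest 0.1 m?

Differences from W1: to W2 (Δx, Δy, Δh) = (50, 30, +0.06); to W3 = (-90, 70, -1.60).
Solve a·Δx + b·Δy = Δh: det = 50·70 − (-90)·30 = 6200.
∂h/∂x = [(+0.06)·70 − (-1.60)·30] / 6200 = +0.008419
∂h/∂y = [50·(-1.60) − (-90)·(+0.06)] / 6200 = -0.01203
h(45, 410) = 226.43 + (+0.008419)·(-175) + (-0.01203)·(170) = 226.43 -1.473 -2.045 = 222.911 m.

222.9 m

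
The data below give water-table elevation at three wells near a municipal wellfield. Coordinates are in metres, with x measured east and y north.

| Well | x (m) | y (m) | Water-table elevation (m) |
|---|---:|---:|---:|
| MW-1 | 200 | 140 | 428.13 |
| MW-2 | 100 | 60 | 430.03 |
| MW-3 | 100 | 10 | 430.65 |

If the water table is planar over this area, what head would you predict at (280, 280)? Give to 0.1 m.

425.7 m

Three-point gradient (reference MW-1): Δ to MW-2 = (-100, -80, +1.90), Δ to MW-3 = (-100, -130, +2.52).
∂h/∂x = -0.009080, ∂h/∂y = -0.01240 (det = 5000).
h(280, 280) = 428.13 + (-0.009080)·(80) + (-0.01240)·(140) = 428.13 -0.726 -1.736 = 425.668 m.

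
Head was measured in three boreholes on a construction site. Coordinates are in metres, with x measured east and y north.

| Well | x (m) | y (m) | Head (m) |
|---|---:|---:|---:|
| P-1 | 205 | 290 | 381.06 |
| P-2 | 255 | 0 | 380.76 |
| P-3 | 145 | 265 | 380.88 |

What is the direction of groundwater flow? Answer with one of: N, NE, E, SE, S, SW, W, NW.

Three-point gradient (reference P-1): Δ to P-2 = (50, -290, -0.30), Δ to P-3 = (-60, -25, -0.18).
∂h/∂x = +0.002397, ∂h/∂y = +0.001448 (det = -18650).
Flow = −∇h = (-0.002397 east, -0.001448 north), which points southwest.

SW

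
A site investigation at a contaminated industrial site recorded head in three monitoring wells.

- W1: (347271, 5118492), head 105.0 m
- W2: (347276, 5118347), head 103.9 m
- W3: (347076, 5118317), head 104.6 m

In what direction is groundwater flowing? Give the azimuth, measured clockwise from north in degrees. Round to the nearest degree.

148°

Differences from W1: to W2 (Δx, Δy, Δh) = (5, -145, -1.1); to W3 = (-195, -175, -0.4).
Solve a·Δx + b·Δy = Δh: det = 5·(-175) − (-195)·(-145) = -29150.
∂h/∂x = [(-1.1)·(-175) − (-0.4)·(-145)] / -29150 = -0.004614
∂h/∂y = [5·(-0.4) − (-195)·(-1.1)] / -29150 = +0.007427
Flow direction (−∇h) has components (+0.004614 E, -0.007427 N).
Azimuth = atan2(E, N) = atan2(+0.004614, -0.007427) = 148.1° ≈ 148°.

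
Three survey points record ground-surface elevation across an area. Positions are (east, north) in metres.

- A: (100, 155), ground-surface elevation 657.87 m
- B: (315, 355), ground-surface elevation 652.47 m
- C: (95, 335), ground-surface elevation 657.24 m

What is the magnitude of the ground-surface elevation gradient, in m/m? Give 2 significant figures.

0.022 m/m

Taking A as reference: B−A = (215, 200, -5.40); C−A = (-5, 180, -0.63).
Determinant of the coordinate differences = 215·180 − (-5)·200 = 39700.
∂z/∂x = [(-5.40)·180 − (-0.63)·200] / 39700 = -0.02131
∂z/∂y = [215·(-0.63) − (-5)·(-5.40)] / 39700 = -0.004092
|∇f| = √(-0.02131² + -0.004092²) = 0.0217 m/m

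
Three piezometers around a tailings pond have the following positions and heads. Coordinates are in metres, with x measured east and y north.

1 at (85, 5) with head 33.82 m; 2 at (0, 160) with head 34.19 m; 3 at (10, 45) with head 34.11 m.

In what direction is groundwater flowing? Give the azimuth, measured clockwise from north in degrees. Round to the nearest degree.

096°

With h = a·x + b·y + c and 1 as origin, the differences give:
  (-85)·a + 155·b = +0.37
  (-75)·a + 40·b = +0.29
Eliminate b (×40 and ×155, subtract): 8225·a = -30.150 → a = ∂h/∂x = -0.003666
Back-substitute: b = ∂h/∂y = +0.0003769.
Flow direction (−∇h) has components (+0.003666 E, -0.0003769 N).
Azimuth = atan2(E, N) = atan2(+0.003666, -0.0003769) = 95.9° ≈ 096°.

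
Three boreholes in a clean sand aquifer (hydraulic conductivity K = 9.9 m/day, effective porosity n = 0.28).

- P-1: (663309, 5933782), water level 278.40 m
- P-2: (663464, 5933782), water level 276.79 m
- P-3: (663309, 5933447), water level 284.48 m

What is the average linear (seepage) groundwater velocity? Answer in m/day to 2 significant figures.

0.74 m/day

∂h/∂x = (276.79 − 278.40) / (663464 − 663309) = -0.01039
∂h/∂y = (284.48 − 278.40) / (5933447 − 5933782) = -0.01815
|∇h| = √(-0.01039² + -0.01815²) = 0.02091
Seepage velocity v = K·i/n = 9.9 × 0.02091 / 0.28 = 0.7393 m/day.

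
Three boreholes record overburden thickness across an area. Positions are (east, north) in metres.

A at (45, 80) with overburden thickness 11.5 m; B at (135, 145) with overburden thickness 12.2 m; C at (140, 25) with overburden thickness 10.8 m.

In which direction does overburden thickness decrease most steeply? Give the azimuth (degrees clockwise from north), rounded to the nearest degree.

Taking A as reference: B−A = (90, 65, +0.7); C−A = (95, -55, -0.7).
Determinant of the coordinate differences = 90·(-55) − 95·65 = -11125.
∂d/∂x = [(+0.7)·(-55) − (-0.7)·65] / -11125 = -0.0006292
∂d/∂y = [90·(-0.7) − 95·(+0.7)] / -11125 = +0.01164
Steepest decrease is along −∇f: components (+0.0006292 E, -0.01164 N).
Azimuth = atan2(+0.0006292, -0.01164) = 176.9° ≈ 177°.

177°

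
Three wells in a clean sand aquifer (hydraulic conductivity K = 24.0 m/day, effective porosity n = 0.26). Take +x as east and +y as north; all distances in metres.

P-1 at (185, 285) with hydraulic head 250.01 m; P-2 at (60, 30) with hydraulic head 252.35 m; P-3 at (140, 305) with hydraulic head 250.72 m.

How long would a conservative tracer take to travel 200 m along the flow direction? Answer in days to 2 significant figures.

With h = a·x + b·y + c and P-1 as origin, the differences give:
  (-125)·a + (-255)·b = +2.34
  (-45)·a + 20·b = +0.71
Eliminate b (×20 and ×(-255), subtract): -13975·a = 227.850 → a = ∂h/∂x = -0.01630
Back-substitute: b = ∂h/∂y = -0.001184.
|∇h| = √(-0.01630² + -0.001184²) = 0.01634
Seepage velocity v = K·i/n = 24.0 × 0.01634 / 0.26 = 1.508 m/day.
t = 200 / 1.508 = 132.6 days.

130 days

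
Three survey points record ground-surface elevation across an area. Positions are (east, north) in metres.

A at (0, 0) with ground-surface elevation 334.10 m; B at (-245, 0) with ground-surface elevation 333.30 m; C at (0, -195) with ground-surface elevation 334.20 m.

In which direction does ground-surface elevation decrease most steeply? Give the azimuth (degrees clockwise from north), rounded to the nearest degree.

279°

∂z/∂x = (333.30 − 334.10) / (-245 − 0) = +0.003265
∂z/∂y = (334.20 − 334.10) / (-195 − 0) = -0.0005128
Steepest decrease is along −∇f: components (-0.003265 E, +0.0005128 N).
Azimuth = atan2(-0.003265, +0.0005128) = 278.9° ≈ 279°.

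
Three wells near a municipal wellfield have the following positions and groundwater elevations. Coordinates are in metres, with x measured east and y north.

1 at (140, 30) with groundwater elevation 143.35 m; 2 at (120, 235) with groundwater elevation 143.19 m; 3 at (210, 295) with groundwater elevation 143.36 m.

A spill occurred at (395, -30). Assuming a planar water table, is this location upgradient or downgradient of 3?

upgradient

Taking 1 as reference: 2−1 = (-20, 205, -0.16); 3−1 = (70, 265, +0.01).
Determinant of the coordinate differences = (-20)·265 − 70·205 = -19650.
∂h/∂x = [(-0.16)·265 − (+0.01)·205] / -19650 = +0.002262
∂h/∂y = [(-20)·(+0.01) − 70·(-0.16)] / -19650 = -0.0005598
Head at (395, -30) = 143.35 + (+0.002262)·(255) + (-0.0005598)·(-60) = 143.96 m.
That is higher than the 143.36 m at 3, so the point is upgradient.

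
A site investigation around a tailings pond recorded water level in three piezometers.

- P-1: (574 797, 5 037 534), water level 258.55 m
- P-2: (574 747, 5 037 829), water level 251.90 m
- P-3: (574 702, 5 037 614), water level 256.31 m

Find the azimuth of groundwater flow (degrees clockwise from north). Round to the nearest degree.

With h = a·x + b·y + c and P-1 as origin, the differences give:
  (-50)·a + 295·b = -6.65
  (-95)·a + 80·b = -2.24
Eliminate b (×80 and ×295, subtract): 24025·a = 128.800 → a = ∂h/∂x = +0.005361
Back-substitute: b = ∂h/∂y = -0.02163.
Flow direction (−∇h) has components (-0.005361 E, +0.02163 N).
Azimuth = atan2(E, N) = atan2(-0.005361, +0.02163) = 346.1° ≈ 346°.

346°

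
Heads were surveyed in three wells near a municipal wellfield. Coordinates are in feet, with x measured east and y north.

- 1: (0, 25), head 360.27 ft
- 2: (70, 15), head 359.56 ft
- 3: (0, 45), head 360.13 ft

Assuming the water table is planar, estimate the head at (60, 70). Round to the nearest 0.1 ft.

359.3 ft

Differences from 1: to 2 (Δx, Δy, Δh) = (70, -10, -0.71); to 3 = (0, 20, -0.14).
Determinant of the coordinate differences = 70·20 − 0·(-10) = 1400.
∂h/∂x = [(-0.71)·20 − (-0.14)·(-10)] / 1400 = -0.01114
∂h/∂y = [70·(-0.14) − 0·(-0.71)] / 1400 = -0.007000
h(60, 70) = 360.27 + (-0.01114)·(60) + (-0.007000)·(45) = 360.27 -0.669 -0.315 = 359.286 ft.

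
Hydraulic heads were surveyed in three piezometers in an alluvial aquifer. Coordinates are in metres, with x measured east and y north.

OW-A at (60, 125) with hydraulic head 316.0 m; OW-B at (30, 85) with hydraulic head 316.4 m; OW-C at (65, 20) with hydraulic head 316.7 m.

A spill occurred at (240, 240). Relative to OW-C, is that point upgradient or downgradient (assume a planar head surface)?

downgradient

With h = a·x + b·y + c and OW-A as origin, the differences give:
  (-30)·a + (-40)·b = +0.4
  5·a + (-105)·b = +0.7
Eliminate b (×(-105) and ×(-40), subtract): 3350·a = -14.00 → a = ∂h/∂x = -0.004179
Back-substitute: b = ∂h/∂y = -0.006866.
Head at (240, 240) = 316.0 + (-0.004179)·(180) + (-0.006866)·(115) = 314.46 m.
That is lower than the 316.7 m at OW-C, so the point is downgradient.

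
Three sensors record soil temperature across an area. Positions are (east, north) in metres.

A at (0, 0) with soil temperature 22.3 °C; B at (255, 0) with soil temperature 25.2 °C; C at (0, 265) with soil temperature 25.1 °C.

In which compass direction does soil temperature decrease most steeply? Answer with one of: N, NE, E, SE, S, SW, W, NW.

∂T/∂x = (25.2 − 22.3) / (255 − 0) = +0.01137
∂T/∂y = (25.1 − 22.3) / (265 − 0) = +0.01057
Steepest decrease is along −∇f = (-0.01137 E, -0.01057 N) → southwest.

SW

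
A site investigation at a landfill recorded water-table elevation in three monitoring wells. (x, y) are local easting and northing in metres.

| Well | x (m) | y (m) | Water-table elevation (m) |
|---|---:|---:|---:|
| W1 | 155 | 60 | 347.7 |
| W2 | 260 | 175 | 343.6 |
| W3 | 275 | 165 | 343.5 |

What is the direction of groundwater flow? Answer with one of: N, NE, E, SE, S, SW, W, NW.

NE

With h = a·x + b·y + c and W1 as origin, the differences give:
  105·a + 115·b = -4.1
  120·a + 105·b = -4.2
Eliminate b (×105 and ×115, subtract): -2775·a = 52.50 → a = ∂h/∂x = -0.01892
Back-substitute: b = ∂h/∂y = -0.01838.
Flow = −∇h = (+0.01892 east, +0.01838 north), which points northeast.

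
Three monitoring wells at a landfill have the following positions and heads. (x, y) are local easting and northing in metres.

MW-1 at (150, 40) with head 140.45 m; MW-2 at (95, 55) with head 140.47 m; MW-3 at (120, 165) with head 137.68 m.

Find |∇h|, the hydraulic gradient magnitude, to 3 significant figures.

Taking MW-1 as reference: MW-2−MW-1 = (-55, 15, +0.02); MW-3−MW-1 = (-30, 125, -2.77).
Solve a·Δx + b·Δy = Δh: det = (-55)·125 − (-30)·15 = -6425.
∂h/∂x = [(+0.02)·125 − (-2.77)·15] / -6425 = -0.006856
∂h/∂y = [(-55)·(-2.77) − (-30)·(+0.02)] / -6425 = -0.02381
|∇h| = √(-0.006856² + -0.02381²) = 0.02478

0.0248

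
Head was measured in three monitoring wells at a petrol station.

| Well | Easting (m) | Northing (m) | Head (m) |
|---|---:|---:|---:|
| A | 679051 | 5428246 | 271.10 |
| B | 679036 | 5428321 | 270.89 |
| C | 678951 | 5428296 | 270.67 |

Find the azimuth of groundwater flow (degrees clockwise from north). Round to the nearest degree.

Taking A as reference: B−A = (-15, 75, -0.21); C−A = (-100, 50, -0.43).
Solve a·Δx + b·Δy = Δh: det = (-15)·50 − (-100)·75 = 6750.
∂h/∂x = [(-0.21)·50 − (-0.43)·75] / 6750 = +0.003222
∂h/∂y = [(-15)·(-0.43) − (-100)·(-0.21)] / 6750 = -0.002156
Flow direction (−∇h) has components (-0.003222 E, +0.002156 N).
Azimuth = atan2(E, N) = atan2(-0.003222, +0.002156) = 303.8° ≈ 304°.

304°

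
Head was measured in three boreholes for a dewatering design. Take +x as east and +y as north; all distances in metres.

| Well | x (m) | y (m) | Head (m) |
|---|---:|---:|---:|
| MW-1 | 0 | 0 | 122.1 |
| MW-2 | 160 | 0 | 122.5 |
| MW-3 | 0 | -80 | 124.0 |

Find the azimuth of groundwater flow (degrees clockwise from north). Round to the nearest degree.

∂h/∂x = (122.5 − 122.1) / (160 − 0) = +0.002500
∂h/∂y = (124.0 − 122.1) / (-80 − 0) = -0.02375
Flow direction (−∇h) has components (-0.002500 E, +0.02375 N).
Azimuth = atan2(E, N) = atan2(-0.002500, +0.02375) = 354.0° ≈ 354°.

354°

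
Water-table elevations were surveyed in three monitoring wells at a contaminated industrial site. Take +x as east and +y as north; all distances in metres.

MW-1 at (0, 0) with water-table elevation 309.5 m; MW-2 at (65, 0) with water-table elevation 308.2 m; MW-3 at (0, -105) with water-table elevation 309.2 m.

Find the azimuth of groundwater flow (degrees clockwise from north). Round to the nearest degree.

098°

∂h/∂x = (308.2 − 309.5) / (65 − 0) = -0.02000
∂h/∂y = (309.2 − 309.5) / (-105 − 0) = +0.002857
Flow direction (−∇h) has components (+0.02000 E, -0.002857 N).
Azimuth = atan2(E, N) = atan2(+0.02000, -0.002857) = 98.1° ≈ 098°.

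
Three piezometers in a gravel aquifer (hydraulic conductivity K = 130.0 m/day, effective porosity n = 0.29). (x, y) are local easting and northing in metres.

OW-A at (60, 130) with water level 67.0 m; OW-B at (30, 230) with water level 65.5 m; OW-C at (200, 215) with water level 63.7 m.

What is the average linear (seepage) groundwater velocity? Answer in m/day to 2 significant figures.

Differences from OW-A: to OW-B (Δx, Δy, Δh) = (-30, 100, -1.5); to OW-C = (140, 85, -3.3).
Solve a·Δx + b·Δy = Δh: det = (-30)·85 − 140·100 = -16550.
∂h/∂x = [(-1.5)·85 − (-3.3)·100] / -16550 = -0.01224
∂h/∂y = [(-30)·(-3.3) − 140·(-1.5)] / -16550 = -0.01867
|∇h| = √(-0.01224² + -0.01867²) = 0.02232
Seepage velocity v = K·i/n = 130.0 × 0.02232 / 0.29 = 10.01 m/day.

10 m/day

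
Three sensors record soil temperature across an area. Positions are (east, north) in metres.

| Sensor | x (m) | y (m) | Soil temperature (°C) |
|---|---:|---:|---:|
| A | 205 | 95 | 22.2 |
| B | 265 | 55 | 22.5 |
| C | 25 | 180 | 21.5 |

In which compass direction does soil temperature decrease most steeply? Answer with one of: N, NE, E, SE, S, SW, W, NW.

N

With T = a·x + b·y + c and A as origin, the differences give:
  60·a + (-40)·b = +0.3
  (-180)·a + 85·b = -0.7
Eliminate b (×85 and ×(-40), subtract): -2100·a = -2.50 → a = ∂T/∂x = +0.001190
Back-substitute: b = ∂T/∂y = -0.005714.
Steepest decrease is along −∇f = (-0.001190 E, +0.005714 N) → north.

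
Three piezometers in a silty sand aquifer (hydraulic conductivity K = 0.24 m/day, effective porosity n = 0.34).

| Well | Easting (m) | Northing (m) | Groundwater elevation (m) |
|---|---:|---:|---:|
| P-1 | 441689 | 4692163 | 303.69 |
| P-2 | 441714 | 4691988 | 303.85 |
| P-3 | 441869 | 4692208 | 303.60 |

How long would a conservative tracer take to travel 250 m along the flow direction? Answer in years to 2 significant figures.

With h = a·x + b·y + c and P-1 as origin, the differences give:
  25·a + (-175)·b = +0.16
  180·a + 45·b = -0.09
Eliminate b (×45 and ×(-175), subtract): 32625·a = -8.550 → a = ∂h/∂x = -0.0002621
Back-substitute: b = ∂h/∂y = -0.0009517.
|∇h| = √(-0.0002621² + -0.0009517²) = 0.0009871
Seepage velocity v = K·i/n = 0.24 × 0.0009871 / 0.34 = 0.0006968 m/day.
t = 250 / 0.0006968 = 3.588e+05 days = 982 years.

980 years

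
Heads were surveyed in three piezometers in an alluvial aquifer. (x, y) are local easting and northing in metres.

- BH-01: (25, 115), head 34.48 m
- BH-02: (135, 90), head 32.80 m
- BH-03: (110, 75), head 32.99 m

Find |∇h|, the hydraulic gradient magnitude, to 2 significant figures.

With h = a·x + b·y + c and BH-01 as origin, the differences give:
  110·a + (-25)·b = -1.68
  85·a + (-40)·b = -1.49
Eliminate b (×(-40) and ×(-25), subtract): -2275·a = 29.950 → a = ∂h/∂x = -0.01316
Back-substitute: b = ∂h/∂y = +0.009275.
|∇h| = √(-0.01316² + 0.009275²) = 0.0161

0.016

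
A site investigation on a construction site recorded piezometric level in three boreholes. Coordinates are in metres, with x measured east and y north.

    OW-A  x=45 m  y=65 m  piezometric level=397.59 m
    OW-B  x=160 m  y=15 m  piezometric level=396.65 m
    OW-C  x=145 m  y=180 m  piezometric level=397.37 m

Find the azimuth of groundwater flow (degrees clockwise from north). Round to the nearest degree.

120°

Three-point gradient (reference OW-A): Δ to OW-B = (115, -50, -0.94), Δ to OW-C = (100, 115, -0.22).
∂h/∂x = -0.006535, ∂h/∂y = +0.003770 (det = 18225).
Flow direction (−∇h) has components (+0.006535 E, -0.003770 N).
Azimuth = atan2(E, N) = atan2(+0.006535, -0.003770) = 120.0° ≈ 120°.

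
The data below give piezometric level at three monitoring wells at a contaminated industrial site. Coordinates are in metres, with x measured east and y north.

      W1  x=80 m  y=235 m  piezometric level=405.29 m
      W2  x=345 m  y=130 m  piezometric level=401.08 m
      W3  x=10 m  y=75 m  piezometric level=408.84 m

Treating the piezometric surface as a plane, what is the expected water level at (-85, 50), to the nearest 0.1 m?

411.2 m

Taking W1 as reference: W2−W1 = (265, -105, -4.21); W3−W1 = (-70, -160, +3.55).
Solve a·Δx + b·Δy = Δh: det = 265·(-160) − (-70)·(-105) = -49750.
∂h/∂x = [(-4.21)·(-160) − (+3.55)·(-105)] / -49750 = -0.02103
∂h/∂y = [265·(+3.55) − (-70)·(-4.21)] / -49750 = -0.01299
h(-85, 50) = 405.29 + (-0.02103)·(-165) + (-0.01299)·(-185) = 405.29 +3.470 +2.402 = 411.163 m.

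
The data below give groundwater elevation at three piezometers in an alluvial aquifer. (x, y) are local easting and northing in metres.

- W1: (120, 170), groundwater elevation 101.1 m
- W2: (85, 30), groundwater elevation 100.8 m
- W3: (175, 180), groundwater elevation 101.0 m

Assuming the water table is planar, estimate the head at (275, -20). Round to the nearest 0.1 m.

Taking W1 as reference: W2−W1 = (-35, -140, -0.3); W3−W1 = (55, 10, -0.1).
Solve a·Δx + b·Δy = Δh: det = (-35)·10 − 55·(-140) = 7350.
∂h/∂x = [(-0.3)·10 − (-0.1)·(-140)] / 7350 = -0.002313
∂h/∂y = [(-35)·(-0.1) − 55·(-0.3)] / 7350 = +0.002721
h(275, -20) = 101.1 + (-0.002313)·(155) + (+0.002721)·(-190) = 101.1 -0.359 -0.517 = 100.224 m.

100.2 m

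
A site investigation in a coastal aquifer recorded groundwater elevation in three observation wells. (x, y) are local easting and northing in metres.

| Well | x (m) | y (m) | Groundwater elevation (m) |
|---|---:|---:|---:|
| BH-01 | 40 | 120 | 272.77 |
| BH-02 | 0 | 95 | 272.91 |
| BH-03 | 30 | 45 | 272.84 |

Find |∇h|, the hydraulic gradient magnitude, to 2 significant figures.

0.0032

Differences from BH-01: to BH-02 (Δx, Δy, Δh) = (-40, -25, +0.14); to BH-03 = (-10, -75, +0.07).
Determinant of the coordinate differences = (-40)·(-75) − (-10)·(-25) = 2750.
∂h/∂x = [(+0.14)·(-75) − (+0.07)·(-25)] / 2750 = -0.003182
∂h/∂y = [(-40)·(+0.07) − (-10)·(+0.14)] / 2750 = -0.0005091
|∇h| = √(-0.003182² + -0.0005091²) = 0.003222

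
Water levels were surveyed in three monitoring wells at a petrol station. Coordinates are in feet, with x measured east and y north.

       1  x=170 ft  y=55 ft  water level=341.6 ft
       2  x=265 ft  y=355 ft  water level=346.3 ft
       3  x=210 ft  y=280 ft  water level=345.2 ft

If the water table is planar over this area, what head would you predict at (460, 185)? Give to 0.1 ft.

343.0 ft

Taking 1 as reference: 2−1 = (95, 300, +4.7); 3−1 = (40, 225, +3.6).
Solve a·Δx + b·Δy = Δh: det = 95·225 − 40·300 = 9375.
∂h/∂x = [(+4.7)·225 − (+3.6)·300] / 9375 = -0.002400
∂h/∂y = [95·(+3.6) − 40·(+4.7)] / 9375 = +0.01643
h(460, 185) = 341.6 + (-0.002400)·(290) + (+0.01643)·(130) = 341.6 -0.696 +2.135 = 343.039 ft.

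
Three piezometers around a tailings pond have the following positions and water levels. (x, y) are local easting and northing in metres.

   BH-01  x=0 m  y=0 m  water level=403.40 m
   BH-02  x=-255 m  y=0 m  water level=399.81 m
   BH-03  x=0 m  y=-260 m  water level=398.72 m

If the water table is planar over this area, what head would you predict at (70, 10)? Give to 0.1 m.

404.6 m

∂h/∂x = (399.81 − 403.40) / (-255 − 0) = +0.01408
∂h/∂y = (398.72 − 403.40) / (-260 − 0) = +0.01800
h(70, 10) = 403.40 + (+0.01408)·(70) + (+0.01800)·(10) = 403.40 +0.985 +0.180 = 404.565 m.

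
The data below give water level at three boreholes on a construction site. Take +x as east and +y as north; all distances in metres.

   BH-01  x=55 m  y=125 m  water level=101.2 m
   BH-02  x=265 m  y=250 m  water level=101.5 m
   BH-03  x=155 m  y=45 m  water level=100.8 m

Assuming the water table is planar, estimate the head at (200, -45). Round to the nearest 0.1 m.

Taking BH-01 as reference: BH-02−BH-01 = (210, 125, +0.3); BH-03−BH-01 = (100, -80, -0.4).
Determinant of the coordinate differences = 210·(-80) − 100·125 = -29300.
∂h/∂x = [(+0.3)·(-80) − (-0.4)·125] / -29300 = -0.0008874
∂h/∂y = [210·(-0.4) − 100·(+0.3)] / -29300 = +0.003891
h(200, -45) = 101.2 + (-0.0008874)·(145) + (+0.003891)·(-170) = 101.2 -0.129 -0.661 = 100.410 m.

100.4 m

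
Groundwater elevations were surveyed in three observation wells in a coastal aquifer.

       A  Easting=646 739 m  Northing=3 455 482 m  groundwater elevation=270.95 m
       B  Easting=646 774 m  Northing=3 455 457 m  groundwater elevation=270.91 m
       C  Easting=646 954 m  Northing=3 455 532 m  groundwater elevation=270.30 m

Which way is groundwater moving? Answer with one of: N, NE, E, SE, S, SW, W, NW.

NE

With h = a·x + b·y + c and A as origin, the differences give:
  35·a + (-25)·b = -0.04
  215·a + 50·b = -0.65
Eliminate b (×50 and ×(-25), subtract): 7125·a = -18.250 → a = ∂h/∂x = -0.002561
Back-substitute: b = ∂h/∂y = -0.001986.
Flow = −∇h = (+0.002561 east, +0.001986 north), which points northeast.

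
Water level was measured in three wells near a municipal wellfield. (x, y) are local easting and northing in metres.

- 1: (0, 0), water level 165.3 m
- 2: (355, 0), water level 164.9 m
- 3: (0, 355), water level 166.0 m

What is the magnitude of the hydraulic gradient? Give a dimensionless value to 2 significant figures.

∂h/∂x = (164.9 − 165.3) / (355 − 0) = -0.001127
∂h/∂y = (166.0 − 165.3) / (355 − 0) = +0.001972
|∇h| = √(-0.001127² + 0.001972²) = 0.002271

0.0023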